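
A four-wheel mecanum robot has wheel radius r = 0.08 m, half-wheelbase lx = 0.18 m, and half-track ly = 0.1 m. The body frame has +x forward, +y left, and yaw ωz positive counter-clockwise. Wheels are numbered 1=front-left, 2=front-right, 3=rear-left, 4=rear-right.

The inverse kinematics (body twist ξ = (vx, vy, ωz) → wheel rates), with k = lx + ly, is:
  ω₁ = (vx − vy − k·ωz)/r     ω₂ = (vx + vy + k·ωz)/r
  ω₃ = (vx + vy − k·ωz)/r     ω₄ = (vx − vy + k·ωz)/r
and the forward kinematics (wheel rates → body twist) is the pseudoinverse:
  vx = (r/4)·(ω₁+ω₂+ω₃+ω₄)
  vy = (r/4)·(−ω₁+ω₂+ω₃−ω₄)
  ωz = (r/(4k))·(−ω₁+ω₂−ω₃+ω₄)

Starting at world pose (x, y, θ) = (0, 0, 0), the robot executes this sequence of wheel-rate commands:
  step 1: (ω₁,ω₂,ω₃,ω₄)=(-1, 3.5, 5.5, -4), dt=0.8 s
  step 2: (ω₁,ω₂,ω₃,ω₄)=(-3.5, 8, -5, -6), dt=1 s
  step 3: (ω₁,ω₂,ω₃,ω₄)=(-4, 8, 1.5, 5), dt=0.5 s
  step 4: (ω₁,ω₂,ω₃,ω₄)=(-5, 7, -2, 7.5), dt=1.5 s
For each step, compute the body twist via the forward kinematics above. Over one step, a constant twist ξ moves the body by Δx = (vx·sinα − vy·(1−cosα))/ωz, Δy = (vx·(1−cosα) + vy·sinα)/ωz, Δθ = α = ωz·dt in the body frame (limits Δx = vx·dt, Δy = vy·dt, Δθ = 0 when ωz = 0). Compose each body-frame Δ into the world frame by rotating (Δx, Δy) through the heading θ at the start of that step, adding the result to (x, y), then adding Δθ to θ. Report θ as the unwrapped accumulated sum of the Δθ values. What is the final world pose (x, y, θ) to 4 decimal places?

(-0.1832, 0.6895, 3.3214)

step 1: ξ=(vx,vy,ωz)=(0.0800, 0.2800, -0.3571), dt=0.8 → body Δ=(0.0949, 0.2119, -0.2857) → world pose (0.0949, 0.2119, -0.2857)
step 2: ξ=(vx,vy,ωz)=(-0.1300, 0.2500, 0.7500), dt=1.0 → body Δ=(-0.2076, 0.1807, 0.7500) → world pose (-0.0533, 0.4438, 0.4643)
step 3: ξ=(vx,vy,ωz)=(0.2100, 0.1700, 1.1071), dt=0.5 → body Δ=(0.0768, 0.1091, 0.5536) → world pose (-0.0335, 0.5757, 1.0179)
step 4: ξ=(vx,vy,ωz)=(0.1500, 0.0500, 1.5357), dt=1.5 → body Δ=(0.0183, 0.1872, 2.3036) → world pose (-0.1832, 0.6895, 3.3214)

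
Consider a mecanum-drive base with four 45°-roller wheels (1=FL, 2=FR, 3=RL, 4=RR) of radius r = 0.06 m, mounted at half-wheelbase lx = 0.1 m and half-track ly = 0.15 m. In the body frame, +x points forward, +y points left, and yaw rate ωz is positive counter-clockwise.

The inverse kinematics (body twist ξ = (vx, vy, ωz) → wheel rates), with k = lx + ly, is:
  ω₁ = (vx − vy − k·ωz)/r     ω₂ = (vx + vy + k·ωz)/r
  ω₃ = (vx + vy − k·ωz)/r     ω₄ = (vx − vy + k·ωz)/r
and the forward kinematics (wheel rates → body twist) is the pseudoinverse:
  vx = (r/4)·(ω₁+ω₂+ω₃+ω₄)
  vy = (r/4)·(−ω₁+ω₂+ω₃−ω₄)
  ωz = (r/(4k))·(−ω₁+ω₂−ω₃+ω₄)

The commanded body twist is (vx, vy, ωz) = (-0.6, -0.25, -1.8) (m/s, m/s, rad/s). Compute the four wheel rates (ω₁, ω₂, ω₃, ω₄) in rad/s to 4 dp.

(1.6667, -21.6667, -6.6667, -13.3333)

k = lx + ly = 0.1 + 0.15 = 0.2500;  k·ωz = 0.2500·-1.8 = -0.4500
ω₁ (FL) = (vx − vy − k·ωz)/r = 0.1000/0.06 = 1.6667
ω₂ (FR) = (vx + vy + k·ωz)/r = -1.3000/0.06 = -21.6667
ω₃ (RL) = (vx + vy − k·ωz)/r = -0.4000/0.06 = -6.6667
ω₄ (RR) = (vx − vy + k·ωz)/r = -0.8000/0.06 = -13.3333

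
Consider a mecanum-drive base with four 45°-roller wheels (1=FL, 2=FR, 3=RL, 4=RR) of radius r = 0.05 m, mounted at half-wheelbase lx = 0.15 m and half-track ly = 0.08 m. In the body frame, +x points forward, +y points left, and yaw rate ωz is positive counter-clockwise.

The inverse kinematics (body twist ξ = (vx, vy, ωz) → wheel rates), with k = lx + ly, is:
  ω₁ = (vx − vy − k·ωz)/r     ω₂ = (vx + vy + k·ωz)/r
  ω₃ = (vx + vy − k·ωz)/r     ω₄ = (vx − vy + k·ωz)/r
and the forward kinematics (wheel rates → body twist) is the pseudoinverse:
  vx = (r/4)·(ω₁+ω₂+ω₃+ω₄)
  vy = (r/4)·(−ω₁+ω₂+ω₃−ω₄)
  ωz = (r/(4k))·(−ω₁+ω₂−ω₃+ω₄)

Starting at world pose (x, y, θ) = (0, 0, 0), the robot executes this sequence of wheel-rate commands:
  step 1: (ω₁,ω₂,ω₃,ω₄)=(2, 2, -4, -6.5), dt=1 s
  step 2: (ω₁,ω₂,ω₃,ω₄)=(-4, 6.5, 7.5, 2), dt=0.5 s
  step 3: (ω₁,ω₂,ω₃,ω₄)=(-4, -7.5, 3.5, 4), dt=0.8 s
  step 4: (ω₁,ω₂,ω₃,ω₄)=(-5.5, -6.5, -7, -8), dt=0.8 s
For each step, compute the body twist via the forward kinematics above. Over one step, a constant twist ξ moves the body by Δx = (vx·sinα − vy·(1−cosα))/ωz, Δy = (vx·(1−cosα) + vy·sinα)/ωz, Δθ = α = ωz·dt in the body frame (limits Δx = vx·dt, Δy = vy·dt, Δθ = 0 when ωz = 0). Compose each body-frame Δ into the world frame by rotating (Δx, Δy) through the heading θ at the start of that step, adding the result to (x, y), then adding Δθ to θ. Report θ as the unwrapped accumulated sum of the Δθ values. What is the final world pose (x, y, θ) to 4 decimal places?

(-0.3057, 0.1407, -0.2174)

step 1: ξ=(vx,vy,ωz)=(-0.0813, 0.0312, -0.1359), dt=1.0 → body Δ=(-0.0789, 0.0367, -0.1359) → world pose (-0.0789, 0.0367, -0.1359)
step 2: ξ=(vx,vy,ωz)=(0.1500, 0.2000, 0.2717), dt=0.5 → body Δ=(0.0680, 0.1048, 0.1359) → world pose (0.0027, 0.1313, 0.0000)
step 3: ξ=(vx,vy,ωz)=(-0.0500, -0.0500, -0.1630), dt=0.8 → body Δ=(-0.0425, -0.0373, -0.1304) → world pose (-0.0398, 0.0940, -0.1304)
step 4: ξ=(vx,vy,ωz)=(-0.3375, 0.0000, -0.1087), dt=0.8 → body Δ=(-0.2697, 0.0117, -0.0870) → world pose (-0.3057, 0.1407, -0.2174)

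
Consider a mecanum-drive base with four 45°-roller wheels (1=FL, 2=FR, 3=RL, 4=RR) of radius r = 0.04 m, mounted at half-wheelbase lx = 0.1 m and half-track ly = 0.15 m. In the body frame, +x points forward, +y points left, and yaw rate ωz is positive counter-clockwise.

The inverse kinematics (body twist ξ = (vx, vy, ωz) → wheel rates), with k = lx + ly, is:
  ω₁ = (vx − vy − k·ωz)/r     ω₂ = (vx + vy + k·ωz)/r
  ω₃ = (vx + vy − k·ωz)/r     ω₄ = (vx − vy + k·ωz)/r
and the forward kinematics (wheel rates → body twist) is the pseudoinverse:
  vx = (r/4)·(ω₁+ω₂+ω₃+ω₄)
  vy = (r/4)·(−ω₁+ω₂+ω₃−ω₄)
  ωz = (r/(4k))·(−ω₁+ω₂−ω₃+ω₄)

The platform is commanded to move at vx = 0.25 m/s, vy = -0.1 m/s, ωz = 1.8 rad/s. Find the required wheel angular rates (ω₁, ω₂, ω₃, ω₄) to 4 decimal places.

k = lx + ly = 0.1 + 0.15 = 0.2500;  k·ωz = 0.2500·1.8 = 0.4500
ω₁ (FL) = (vx − vy − k·ωz)/r = -0.1000/0.04 = -2.5000
ω₂ (FR) = (vx + vy + k·ωz)/r = 0.6000/0.04 = 15.0000
ω₃ (RL) = (vx + vy − k·ωz)/r = -0.3000/0.04 = -7.5000
ω₄ (RR) = (vx − vy + k·ωz)/r = 0.8000/0.04 = 20.0000

(-2.5000, 15.0000, -7.5000, 20.0000)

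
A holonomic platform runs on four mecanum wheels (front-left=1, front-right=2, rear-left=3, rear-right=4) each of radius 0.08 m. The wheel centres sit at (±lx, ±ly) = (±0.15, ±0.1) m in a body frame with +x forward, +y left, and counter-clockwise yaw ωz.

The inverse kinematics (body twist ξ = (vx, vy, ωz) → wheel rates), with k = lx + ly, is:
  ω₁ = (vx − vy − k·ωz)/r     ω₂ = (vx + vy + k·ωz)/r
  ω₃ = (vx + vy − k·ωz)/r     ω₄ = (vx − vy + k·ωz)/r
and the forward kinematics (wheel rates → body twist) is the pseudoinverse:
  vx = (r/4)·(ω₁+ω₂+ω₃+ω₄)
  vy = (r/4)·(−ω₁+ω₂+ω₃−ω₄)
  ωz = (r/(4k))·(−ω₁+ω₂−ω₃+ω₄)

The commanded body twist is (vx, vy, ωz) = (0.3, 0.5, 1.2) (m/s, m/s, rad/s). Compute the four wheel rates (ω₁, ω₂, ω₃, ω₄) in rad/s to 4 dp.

k = lx + ly = 0.15 + 0.1 = 0.2500;  k·ωz = 0.2500·1.2 = 0.3000
ω₁ (FL) = (vx − vy − k·ωz)/r = -0.5000/0.08 = -6.2500
ω₂ (FR) = (vx + vy + k·ωz)/r = 1.1000/0.08 = 13.7500
ω₃ (RL) = (vx + vy − k·ωz)/r = 0.5000/0.08 = 6.2500
ω₄ (RR) = (vx − vy + k·ωz)/r = 0.1000/0.08 = 1.2500

(-6.2500, 13.7500, 6.2500, 1.2500)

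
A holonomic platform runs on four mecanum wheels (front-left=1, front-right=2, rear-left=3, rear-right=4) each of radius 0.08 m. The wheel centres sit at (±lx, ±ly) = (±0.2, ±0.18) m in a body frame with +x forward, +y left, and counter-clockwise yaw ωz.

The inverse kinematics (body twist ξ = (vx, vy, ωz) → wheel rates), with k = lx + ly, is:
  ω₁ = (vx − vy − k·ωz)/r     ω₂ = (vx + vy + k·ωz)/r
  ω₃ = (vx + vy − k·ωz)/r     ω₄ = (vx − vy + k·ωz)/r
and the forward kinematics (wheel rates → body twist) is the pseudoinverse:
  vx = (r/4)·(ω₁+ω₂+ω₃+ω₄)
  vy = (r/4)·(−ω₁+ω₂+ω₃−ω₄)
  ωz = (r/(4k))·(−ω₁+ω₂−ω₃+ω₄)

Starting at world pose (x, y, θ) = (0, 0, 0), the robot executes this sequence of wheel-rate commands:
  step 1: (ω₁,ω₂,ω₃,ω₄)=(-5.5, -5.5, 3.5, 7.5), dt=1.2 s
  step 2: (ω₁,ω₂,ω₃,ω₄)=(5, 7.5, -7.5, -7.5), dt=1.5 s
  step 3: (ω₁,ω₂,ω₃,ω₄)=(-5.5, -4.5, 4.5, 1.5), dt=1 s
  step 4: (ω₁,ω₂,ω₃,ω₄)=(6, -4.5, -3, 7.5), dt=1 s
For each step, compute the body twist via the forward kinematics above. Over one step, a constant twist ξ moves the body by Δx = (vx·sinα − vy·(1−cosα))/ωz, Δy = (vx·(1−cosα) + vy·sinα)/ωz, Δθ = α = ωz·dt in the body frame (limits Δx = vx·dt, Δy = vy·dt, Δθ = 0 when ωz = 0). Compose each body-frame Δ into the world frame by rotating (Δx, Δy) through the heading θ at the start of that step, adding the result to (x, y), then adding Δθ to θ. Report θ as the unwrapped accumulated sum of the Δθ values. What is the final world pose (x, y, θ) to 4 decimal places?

(0.0662, -0.3624, 0.3447)

step 1: ξ=(vx,vy,ωz)=(0.0000, -0.0800, 0.2105), dt=1.2 → body Δ=(0.0121, -0.0950, 0.2526) → world pose (0.0121, -0.0950, 0.2526)
step 2: ξ=(vx,vy,ωz)=(-0.0500, 0.0500, 0.1316), dt=1.5 → body Δ=(-0.0819, 0.0671, 0.1974) → world pose (-0.0840, -0.0504, 0.4500)
step 3: ξ=(vx,vy,ωz)=(-0.0800, 0.0800, -0.1053), dt=1.0 → body Δ=(-0.0756, 0.0841, -0.1053) → world pose (-0.1887, -0.0077, 0.3447)
step 4: ξ=(vx,vy,ωz)=(0.1200, -0.4200, 0.0000), dt=1.0 → body Δ=(0.1200, -0.4200, 0.0000) → world pose (0.0662, -0.3624, 0.3447)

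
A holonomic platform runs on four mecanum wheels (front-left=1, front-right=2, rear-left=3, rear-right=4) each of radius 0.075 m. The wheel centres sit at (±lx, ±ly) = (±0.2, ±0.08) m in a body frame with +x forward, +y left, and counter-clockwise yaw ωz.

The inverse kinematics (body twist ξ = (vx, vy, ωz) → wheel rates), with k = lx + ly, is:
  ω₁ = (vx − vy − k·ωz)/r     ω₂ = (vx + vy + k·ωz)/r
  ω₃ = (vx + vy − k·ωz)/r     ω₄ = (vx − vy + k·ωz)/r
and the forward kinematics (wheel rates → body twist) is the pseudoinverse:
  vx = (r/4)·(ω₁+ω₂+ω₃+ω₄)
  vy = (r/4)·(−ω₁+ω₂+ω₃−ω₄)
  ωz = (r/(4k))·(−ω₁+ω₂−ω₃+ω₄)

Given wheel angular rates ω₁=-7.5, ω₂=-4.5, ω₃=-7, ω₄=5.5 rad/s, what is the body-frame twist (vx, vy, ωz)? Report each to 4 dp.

(-0.2531, -0.1781, 1.0379)

k = lx + ly = 0.2 + 0.08 = 0.2800
ω₁+ω₂+ω₃+ω₄ = -13.5000  →  vx = (0.075/4)·-13.5000 = -0.2531
−ω₁+ω₂+ω₃−ω₄ = -9.5000  →  vy = (0.075/4)·-9.5000 = -0.1781
−ω₁+ω₂−ω₃+ω₄ = 15.5000  →  ωz = (0.075/1.1200)·15.5000 = 1.0379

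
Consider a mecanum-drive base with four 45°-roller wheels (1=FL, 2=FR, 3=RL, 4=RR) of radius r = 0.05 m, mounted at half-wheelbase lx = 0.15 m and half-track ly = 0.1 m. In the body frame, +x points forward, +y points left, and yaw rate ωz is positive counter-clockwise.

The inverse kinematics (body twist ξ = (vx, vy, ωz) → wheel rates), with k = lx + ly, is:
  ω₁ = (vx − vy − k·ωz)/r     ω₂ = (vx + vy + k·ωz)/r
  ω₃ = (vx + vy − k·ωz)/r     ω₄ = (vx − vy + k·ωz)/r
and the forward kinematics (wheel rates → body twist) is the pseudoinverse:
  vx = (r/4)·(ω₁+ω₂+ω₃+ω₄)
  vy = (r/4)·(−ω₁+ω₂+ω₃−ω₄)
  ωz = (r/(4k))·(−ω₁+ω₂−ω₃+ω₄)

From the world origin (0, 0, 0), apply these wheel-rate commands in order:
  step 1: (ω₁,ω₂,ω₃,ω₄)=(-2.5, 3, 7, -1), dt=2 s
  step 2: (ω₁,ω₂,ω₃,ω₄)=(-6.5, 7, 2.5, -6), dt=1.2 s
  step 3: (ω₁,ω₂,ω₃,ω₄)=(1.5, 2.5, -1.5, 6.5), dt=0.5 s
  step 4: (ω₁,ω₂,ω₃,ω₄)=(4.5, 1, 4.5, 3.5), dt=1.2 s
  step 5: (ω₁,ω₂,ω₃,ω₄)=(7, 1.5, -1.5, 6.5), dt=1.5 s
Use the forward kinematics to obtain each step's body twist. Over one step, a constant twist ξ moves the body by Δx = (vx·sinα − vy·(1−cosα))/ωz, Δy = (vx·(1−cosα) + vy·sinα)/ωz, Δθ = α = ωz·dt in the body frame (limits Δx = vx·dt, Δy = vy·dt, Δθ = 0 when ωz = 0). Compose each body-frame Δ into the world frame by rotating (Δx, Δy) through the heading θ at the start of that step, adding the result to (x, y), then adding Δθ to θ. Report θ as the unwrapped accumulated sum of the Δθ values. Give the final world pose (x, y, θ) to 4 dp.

(0.7350, 0.3759, 0.1925)

step 1: ξ=(vx,vy,ωz)=(0.0813, 0.1688, -0.1250), dt=2.0 → body Δ=(0.2028, 0.3138, -0.2500) → world pose (0.2028, 0.3138, -0.2500)
step 2: ξ=(vx,vy,ωz)=(-0.0375, 0.2750, 0.2500), dt=1.2 → body Δ=(-0.0935, 0.3184, 0.3000) → world pose (0.1910, 0.6454, 0.0500)
step 3: ξ=(vx,vy,ωz)=(0.1125, -0.0875, 0.4500), dt=0.5 → body Δ=(0.0607, -0.0371, 0.2250) → world pose (0.2535, 0.6114, 0.2750)
step 4: ξ=(vx,vy,ωz)=(0.1688, -0.0312, -0.2250), dt=1.2 → body Δ=(0.1950, -0.0642, -0.2700) → world pose (0.4586, 0.6025, 0.0050)
step 5: ξ=(vx,vy,ωz)=(0.1688, -0.1688, 0.1250), dt=1.5 → body Δ=(0.2753, -0.2280, 0.1875) → world pose (0.7350, 0.3759, 0.1925)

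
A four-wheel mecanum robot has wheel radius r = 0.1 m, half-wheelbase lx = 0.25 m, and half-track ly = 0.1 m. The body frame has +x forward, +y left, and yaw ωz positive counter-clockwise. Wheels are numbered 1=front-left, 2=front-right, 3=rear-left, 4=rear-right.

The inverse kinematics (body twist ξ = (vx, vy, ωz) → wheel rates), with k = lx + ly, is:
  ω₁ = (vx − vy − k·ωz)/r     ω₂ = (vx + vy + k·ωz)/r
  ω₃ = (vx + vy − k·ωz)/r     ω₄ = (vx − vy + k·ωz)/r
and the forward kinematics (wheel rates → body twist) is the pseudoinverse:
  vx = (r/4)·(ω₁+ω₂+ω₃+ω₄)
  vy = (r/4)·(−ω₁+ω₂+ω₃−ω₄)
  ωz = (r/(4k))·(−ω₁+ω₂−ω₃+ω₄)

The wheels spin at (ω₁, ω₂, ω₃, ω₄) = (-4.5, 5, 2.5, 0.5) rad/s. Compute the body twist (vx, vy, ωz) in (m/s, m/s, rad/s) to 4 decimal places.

(0.0875, 0.2875, 0.5357)

k = lx + ly = 0.25 + 0.1 = 0.3500
ω₁+ω₂+ω₃+ω₄ = 3.5000  →  vx = (0.1/4)·3.5000 = 0.0875
−ω₁+ω₂+ω₃−ω₄ = 11.5000  →  vy = (0.1/4)·11.5000 = 0.2875
−ω₁+ω₂−ω₃+ω₄ = 7.5000  →  ωz = (0.1/1.4000)·7.5000 = 0.5357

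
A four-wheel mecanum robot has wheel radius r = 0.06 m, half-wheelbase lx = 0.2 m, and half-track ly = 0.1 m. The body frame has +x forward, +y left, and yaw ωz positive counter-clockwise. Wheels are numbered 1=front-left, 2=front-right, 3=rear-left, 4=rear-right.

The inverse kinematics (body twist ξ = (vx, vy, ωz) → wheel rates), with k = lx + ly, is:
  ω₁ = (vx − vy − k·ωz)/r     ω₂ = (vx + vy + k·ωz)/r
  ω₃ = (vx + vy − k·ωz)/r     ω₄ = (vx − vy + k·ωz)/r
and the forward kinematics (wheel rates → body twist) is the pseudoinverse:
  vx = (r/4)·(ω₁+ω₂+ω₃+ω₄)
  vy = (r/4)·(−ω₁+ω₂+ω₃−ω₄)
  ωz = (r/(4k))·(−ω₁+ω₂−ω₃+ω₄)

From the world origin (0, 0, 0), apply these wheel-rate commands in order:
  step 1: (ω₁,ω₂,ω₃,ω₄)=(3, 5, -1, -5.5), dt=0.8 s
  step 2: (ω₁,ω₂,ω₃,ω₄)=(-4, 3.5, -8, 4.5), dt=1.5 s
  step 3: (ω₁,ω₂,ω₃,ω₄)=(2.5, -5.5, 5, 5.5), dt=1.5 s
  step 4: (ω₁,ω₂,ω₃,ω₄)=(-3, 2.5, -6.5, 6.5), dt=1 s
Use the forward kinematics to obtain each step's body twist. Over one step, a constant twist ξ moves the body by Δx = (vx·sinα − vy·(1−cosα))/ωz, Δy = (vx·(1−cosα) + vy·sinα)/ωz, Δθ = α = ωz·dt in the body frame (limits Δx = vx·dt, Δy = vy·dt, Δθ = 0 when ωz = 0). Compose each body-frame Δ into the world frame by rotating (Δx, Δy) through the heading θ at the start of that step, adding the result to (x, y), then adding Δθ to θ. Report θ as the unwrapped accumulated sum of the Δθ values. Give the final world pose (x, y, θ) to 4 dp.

step 1: ξ=(vx,vy,ωz)=(0.0225, 0.0975, -0.1250), dt=0.8 → body Δ=(0.0219, 0.0770, -0.1000) → world pose (0.0219, 0.0770, -0.1000)
step 2: ξ=(vx,vy,ωz)=(-0.0600, -0.0750, 1.0000), dt=1.5 → body Δ=(0.0098, -0.1306, 1.5000) → world pose (0.0186, -0.0539, 1.4000)
step 3: ξ=(vx,vy,ωz)=(0.1125, -0.1275, -0.3750), dt=1.5 → body Δ=(0.1076, -0.2275, -0.5625) → world pose (0.2612, 0.0134, 0.8375)
step 4: ξ=(vx,vy,ωz)=(-0.0075, -0.1125, 0.9250), dt=1.0 → body Δ=(0.0420, -0.1004, 0.9250) → world pose (0.3638, -0.0226, 1.7625)

(0.3638, -0.0226, 1.7625)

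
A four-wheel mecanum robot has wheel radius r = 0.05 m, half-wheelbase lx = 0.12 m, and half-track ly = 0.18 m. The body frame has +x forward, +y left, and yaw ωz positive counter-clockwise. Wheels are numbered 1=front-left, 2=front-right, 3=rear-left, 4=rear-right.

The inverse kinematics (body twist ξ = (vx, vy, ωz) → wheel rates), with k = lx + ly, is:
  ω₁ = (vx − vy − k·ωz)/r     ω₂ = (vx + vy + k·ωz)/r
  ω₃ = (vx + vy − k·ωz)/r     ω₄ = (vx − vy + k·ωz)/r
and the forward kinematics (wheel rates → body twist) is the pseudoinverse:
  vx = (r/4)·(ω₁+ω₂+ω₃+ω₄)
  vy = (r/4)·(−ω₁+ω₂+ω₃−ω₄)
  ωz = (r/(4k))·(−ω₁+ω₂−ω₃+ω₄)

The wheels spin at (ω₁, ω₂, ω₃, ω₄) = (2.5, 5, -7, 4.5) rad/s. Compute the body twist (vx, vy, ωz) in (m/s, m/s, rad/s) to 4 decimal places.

k = lx + ly = 0.12 + 0.18 = 0.3000
ω₁+ω₂+ω₃+ω₄ = 5.0000  →  vx = (0.05/4)·5.0000 = 0.0625
−ω₁+ω₂+ω₃−ω₄ = -9.0000  →  vy = (0.05/4)·-9.0000 = -0.1125
−ω₁+ω₂−ω₃+ω₄ = 14.0000  →  ωz = (0.05/1.2000)·14.0000 = 0.5833

(0.0625, -0.1125, 0.5833)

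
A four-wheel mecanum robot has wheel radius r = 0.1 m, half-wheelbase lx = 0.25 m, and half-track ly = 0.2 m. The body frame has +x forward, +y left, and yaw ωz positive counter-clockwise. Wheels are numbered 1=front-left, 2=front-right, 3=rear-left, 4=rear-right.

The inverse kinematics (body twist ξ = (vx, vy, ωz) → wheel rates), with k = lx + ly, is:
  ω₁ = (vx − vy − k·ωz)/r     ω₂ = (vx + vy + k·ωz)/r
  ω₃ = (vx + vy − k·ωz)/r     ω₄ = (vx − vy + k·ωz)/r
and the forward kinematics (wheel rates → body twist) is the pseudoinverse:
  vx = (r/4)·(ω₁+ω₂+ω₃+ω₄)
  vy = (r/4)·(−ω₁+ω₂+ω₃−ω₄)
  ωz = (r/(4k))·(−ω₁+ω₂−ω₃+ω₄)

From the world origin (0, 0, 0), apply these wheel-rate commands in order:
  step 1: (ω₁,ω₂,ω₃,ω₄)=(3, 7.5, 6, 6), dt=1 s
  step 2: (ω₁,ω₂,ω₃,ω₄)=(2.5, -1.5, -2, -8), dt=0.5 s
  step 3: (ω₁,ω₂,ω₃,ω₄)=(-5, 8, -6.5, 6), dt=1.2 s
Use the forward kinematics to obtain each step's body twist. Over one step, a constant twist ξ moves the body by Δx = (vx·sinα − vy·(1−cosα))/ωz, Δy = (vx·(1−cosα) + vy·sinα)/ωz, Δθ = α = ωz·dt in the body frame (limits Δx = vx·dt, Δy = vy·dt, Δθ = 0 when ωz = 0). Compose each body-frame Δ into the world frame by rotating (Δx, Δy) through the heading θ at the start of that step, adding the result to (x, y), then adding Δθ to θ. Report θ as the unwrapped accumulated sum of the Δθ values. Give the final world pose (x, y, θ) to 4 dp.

step 1: ξ=(vx,vy,ωz)=(0.5625, 0.1125, 0.2500), dt=1.0 → body Δ=(0.5427, 0.1813, 0.2500) → world pose (0.5427, 0.1813, 0.2500)
step 2: ξ=(vx,vy,ωz)=(-0.2250, 0.0500, -0.5556), dt=0.5 → body Δ=(-0.1076, 0.0402, -0.2778) → world pose (0.4285, 0.1936, -0.0278)
step 3: ξ=(vx,vy,ωz)=(0.0625, 0.0125, 1.4167), dt=1.2 → body Δ=(0.0338, 0.0586, 1.7000) → world pose (0.4639, 0.2512, 1.6722)

(0.4639, 0.2512, 1.6722)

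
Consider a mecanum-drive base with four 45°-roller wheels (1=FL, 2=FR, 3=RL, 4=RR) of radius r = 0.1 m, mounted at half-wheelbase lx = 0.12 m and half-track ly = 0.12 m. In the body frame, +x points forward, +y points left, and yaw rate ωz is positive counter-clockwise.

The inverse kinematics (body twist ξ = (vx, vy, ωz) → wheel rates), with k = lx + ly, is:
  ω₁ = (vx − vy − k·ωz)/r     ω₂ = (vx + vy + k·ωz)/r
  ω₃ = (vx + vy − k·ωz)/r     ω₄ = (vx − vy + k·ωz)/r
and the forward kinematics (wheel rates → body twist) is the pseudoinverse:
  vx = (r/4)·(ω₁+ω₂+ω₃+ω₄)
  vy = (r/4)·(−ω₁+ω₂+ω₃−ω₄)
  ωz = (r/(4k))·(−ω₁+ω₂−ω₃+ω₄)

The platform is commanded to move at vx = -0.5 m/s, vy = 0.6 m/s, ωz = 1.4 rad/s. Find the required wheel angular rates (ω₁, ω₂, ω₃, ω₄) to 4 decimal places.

k = lx + ly = 0.12 + 0.12 = 0.2400;  k·ωz = 0.2400·1.4 = 0.3360
ω₁ (FL) = (vx − vy − k·ωz)/r = -1.4360/0.1 = -14.3600
ω₂ (FR) = (vx + vy + k·ωz)/r = 0.4360/0.1 = 4.3600
ω₃ (RL) = (vx + vy − k·ωz)/r = -0.2360/0.1 = -2.3600
ω₄ (RR) = (vx − vy + k·ωz)/r = -0.7640/0.1 = -7.6400

(-14.3600, 4.3600, -2.3600, -7.6400)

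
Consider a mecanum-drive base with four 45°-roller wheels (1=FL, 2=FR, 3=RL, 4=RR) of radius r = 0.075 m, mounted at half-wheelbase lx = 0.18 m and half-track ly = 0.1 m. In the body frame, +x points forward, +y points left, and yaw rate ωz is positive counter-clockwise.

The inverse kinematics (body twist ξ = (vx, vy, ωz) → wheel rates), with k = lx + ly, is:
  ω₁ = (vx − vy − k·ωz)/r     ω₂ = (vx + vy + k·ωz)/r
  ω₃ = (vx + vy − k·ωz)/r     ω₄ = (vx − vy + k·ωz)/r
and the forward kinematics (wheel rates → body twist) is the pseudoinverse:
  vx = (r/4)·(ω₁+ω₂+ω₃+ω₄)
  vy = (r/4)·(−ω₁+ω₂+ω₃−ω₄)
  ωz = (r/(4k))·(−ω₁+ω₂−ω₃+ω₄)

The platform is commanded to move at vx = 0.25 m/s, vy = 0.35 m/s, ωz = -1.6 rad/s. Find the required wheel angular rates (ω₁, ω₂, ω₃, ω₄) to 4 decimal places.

k = lx + ly = 0.18 + 0.1 = 0.2800;  k·ωz = 0.2800·-1.6 = -0.4480
ω₁ (FL) = (vx − vy − k·ωz)/r = 0.3480/0.075 = 4.6400
ω₂ (FR) = (vx + vy + k·ωz)/r = 0.1520/0.075 = 2.0267
ω₃ (RL) = (vx + vy − k·ωz)/r = 1.0480/0.075 = 13.9733
ω₄ (RR) = (vx − vy + k·ωz)/r = -0.5480/0.075 = -7.3067

(4.6400, 2.0267, 13.9733, -7.3067)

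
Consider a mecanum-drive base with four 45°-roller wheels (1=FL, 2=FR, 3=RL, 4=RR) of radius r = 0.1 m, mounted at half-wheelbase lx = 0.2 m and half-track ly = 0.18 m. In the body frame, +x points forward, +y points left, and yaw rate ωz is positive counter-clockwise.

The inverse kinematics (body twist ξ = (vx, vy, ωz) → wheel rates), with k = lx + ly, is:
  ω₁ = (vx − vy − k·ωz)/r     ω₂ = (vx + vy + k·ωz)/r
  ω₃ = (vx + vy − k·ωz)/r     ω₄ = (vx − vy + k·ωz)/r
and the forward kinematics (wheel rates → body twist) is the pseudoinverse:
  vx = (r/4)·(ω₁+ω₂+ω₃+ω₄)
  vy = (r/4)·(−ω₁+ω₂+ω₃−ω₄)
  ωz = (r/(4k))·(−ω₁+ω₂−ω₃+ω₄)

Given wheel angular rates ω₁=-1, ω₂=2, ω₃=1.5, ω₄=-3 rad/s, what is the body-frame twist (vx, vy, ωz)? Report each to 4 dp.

(-0.0125, 0.1875, -0.0987)

k = lx + ly = 0.2 + 0.18 = 0.3800
ω₁+ω₂+ω₃+ω₄ = -0.5000  →  vx = (0.1/4)·-0.5000 = -0.0125
−ω₁+ω₂+ω₃−ω₄ = 7.5000  →  vy = (0.1/4)·7.5000 = 0.1875
−ω₁+ω₂−ω₃+ω₄ = -1.5000  →  ωz = (0.1/1.5200)·-1.5000 = -0.0987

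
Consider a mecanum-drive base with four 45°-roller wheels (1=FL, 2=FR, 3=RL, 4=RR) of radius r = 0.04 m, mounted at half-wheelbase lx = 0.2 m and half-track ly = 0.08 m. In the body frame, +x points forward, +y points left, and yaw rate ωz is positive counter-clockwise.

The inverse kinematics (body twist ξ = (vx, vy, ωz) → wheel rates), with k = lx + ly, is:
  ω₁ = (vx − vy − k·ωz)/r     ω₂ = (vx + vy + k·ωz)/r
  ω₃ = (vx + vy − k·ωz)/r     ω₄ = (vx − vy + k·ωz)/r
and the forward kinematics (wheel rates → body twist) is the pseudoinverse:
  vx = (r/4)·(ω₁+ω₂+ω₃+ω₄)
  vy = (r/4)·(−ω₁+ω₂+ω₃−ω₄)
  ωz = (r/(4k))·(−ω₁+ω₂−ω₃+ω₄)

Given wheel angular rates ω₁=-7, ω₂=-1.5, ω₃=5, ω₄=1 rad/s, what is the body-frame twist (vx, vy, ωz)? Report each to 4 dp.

k = lx + ly = 0.2 + 0.08 = 0.2800
ω₁+ω₂+ω₃+ω₄ = -2.5000  →  vx = (0.04/4)·-2.5000 = -0.0250
−ω₁+ω₂+ω₃−ω₄ = 9.5000  →  vy = (0.04/4)·9.5000 = 0.0950
−ω₁+ω₂−ω₃+ω₄ = 1.5000  →  ωz = (0.04/1.1200)·1.5000 = 0.0536

(-0.0250, 0.0950, 0.0536)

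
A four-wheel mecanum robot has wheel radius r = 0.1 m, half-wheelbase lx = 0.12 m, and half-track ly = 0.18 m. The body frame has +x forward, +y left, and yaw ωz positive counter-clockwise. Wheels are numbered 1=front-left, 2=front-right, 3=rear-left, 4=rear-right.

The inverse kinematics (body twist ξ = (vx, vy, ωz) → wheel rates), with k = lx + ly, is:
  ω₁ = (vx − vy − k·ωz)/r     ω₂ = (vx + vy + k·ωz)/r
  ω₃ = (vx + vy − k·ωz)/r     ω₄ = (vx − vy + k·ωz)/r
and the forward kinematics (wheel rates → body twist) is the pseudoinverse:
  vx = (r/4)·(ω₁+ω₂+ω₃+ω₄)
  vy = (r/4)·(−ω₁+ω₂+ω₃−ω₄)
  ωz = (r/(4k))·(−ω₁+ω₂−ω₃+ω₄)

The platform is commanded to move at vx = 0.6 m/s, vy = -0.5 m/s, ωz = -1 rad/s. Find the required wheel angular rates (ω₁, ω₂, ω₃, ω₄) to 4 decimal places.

k = lx + ly = 0.12 + 0.18 = 0.3000;  k·ωz = 0.3000·-1 = -0.3000
ω₁ (FL) = (vx − vy − k·ωz)/r = 1.4000/0.1 = 14.0000
ω₂ (FR) = (vx + vy + k·ωz)/r = -0.2000/0.1 = -2.0000
ω₃ (RL) = (vx + vy − k·ωz)/r = 0.4000/0.1 = 4.0000
ω₄ (RR) = (vx − vy + k·ωz)/r = 0.8000/0.1 = 8.0000

(14.0000, -2.0000, 4.0000, 8.0000)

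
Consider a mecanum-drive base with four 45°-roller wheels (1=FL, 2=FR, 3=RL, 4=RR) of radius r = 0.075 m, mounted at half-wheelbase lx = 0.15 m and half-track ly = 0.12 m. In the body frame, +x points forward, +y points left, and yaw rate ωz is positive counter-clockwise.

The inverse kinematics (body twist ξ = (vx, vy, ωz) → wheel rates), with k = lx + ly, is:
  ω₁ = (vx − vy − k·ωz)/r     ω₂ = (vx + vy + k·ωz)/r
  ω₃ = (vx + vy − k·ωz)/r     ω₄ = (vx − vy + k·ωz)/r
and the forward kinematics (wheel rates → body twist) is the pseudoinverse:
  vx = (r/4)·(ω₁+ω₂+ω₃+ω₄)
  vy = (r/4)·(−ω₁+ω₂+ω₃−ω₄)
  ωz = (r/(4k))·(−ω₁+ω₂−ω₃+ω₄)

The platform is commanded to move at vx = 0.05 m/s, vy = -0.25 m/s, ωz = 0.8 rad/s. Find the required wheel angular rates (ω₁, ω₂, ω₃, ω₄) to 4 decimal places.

k = lx + ly = 0.15 + 0.12 = 0.2700;  k·ωz = 0.2700·0.8 = 0.2160
ω₁ (FL) = (vx − vy − k·ωz)/r = 0.0840/0.075 = 1.1200
ω₂ (FR) = (vx + vy + k·ωz)/r = 0.0160/0.075 = 0.2133
ω₃ (RL) = (vx + vy − k·ωz)/r = -0.4160/0.075 = -5.5467
ω₄ (RR) = (vx − vy + k·ωz)/r = 0.5160/0.075 = 6.8800

(1.1200, 0.2133, -5.5467, 6.8800)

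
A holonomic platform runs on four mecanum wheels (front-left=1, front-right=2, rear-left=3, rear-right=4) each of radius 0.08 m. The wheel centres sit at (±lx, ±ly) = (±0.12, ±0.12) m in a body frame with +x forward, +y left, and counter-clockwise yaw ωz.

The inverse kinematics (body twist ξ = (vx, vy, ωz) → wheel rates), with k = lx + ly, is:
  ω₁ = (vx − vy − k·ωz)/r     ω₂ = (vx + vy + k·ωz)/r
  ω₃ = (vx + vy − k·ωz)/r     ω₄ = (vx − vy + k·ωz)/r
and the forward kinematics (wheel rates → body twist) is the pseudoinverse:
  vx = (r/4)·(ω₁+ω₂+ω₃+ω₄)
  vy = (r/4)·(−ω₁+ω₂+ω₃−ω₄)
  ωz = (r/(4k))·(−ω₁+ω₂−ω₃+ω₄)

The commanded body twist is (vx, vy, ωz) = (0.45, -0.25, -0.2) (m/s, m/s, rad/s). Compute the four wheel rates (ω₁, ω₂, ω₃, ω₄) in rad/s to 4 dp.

(9.3500, 1.9000, 3.1000, 8.1500)

k = lx + ly = 0.12 + 0.12 = 0.2400;  k·ωz = 0.2400·-0.2 = -0.0480
ω₁ (FL) = (vx − vy − k·ωz)/r = 0.7480/0.08 = 9.3500
ω₂ (FR) = (vx + vy + k·ωz)/r = 0.1520/0.08 = 1.9000
ω₃ (RL) = (vx + vy − k·ωz)/r = 0.2480/0.08 = 3.1000
ω₄ (RR) = (vx − vy + k·ωz)/r = 0.6520/0.08 = 8.1500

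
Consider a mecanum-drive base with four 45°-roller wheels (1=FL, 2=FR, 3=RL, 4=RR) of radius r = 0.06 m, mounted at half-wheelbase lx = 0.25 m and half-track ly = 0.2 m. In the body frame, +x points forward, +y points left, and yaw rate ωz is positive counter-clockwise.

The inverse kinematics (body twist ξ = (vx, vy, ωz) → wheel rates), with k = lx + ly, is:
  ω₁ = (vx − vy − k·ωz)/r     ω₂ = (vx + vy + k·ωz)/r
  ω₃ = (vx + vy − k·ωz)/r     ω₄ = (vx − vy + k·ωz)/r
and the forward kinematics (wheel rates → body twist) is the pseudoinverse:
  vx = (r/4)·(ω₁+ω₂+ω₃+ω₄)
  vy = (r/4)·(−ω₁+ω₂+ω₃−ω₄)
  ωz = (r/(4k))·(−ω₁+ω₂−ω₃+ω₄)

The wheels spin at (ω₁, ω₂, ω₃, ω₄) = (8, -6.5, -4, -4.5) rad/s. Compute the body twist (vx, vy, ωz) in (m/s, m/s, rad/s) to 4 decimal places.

(-0.1050, -0.2100, -0.5000)

k = lx + ly = 0.25 + 0.2 = 0.4500
ω₁+ω₂+ω₃+ω₄ = -7.0000  →  vx = (0.06/4)·-7.0000 = -0.1050
−ω₁+ω₂+ω₃−ω₄ = -14.0000  →  vy = (0.06/4)·-14.0000 = -0.2100
−ω₁+ω₂−ω₃+ω₄ = -15.0000  →  ωz = (0.06/1.8000)·-15.0000 = -0.5000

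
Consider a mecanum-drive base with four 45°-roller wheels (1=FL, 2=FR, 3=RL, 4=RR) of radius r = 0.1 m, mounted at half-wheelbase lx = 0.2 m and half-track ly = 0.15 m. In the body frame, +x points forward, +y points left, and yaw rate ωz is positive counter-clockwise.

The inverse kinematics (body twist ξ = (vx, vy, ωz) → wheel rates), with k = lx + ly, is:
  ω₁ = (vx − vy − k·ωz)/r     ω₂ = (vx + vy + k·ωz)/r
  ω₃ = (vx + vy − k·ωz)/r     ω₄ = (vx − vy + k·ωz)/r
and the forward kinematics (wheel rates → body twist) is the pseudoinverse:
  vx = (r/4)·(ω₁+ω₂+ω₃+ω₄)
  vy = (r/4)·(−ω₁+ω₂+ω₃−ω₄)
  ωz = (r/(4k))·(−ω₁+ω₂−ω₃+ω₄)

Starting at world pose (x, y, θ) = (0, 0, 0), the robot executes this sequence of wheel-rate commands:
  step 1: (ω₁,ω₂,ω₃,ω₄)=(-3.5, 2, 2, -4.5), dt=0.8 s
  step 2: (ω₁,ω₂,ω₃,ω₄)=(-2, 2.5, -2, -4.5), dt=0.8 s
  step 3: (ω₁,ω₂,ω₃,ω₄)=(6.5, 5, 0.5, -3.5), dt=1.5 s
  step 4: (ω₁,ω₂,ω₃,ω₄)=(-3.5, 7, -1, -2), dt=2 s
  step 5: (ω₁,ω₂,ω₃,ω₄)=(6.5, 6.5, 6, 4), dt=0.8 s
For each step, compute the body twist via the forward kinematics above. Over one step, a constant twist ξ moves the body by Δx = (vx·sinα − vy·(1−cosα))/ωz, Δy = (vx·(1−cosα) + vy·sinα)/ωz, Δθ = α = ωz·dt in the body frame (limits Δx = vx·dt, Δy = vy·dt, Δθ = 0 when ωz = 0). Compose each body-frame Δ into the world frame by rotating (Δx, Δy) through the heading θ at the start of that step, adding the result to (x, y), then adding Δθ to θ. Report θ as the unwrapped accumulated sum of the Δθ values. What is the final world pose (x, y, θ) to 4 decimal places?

(0.3823, 1.2756, 0.7107)

step 1: ξ=(vx,vy,ωz)=(-0.1000, 0.3000, -0.0714), dt=0.8 → body Δ=(-0.0731, 0.2422, -0.0571) → world pose (-0.0731, 0.2422, -0.0571)
step 2: ξ=(vx,vy,ωz)=(-0.1500, 0.1750, 0.1429), dt=0.8 → body Δ=(-0.1277, 0.1328, 0.1143) → world pose (-0.1930, 0.3821, 0.0571)
step 3: ξ=(vx,vy,ωz)=(0.2125, 0.0625, -0.3929), dt=1.5 → body Δ=(0.3275, -0.0028, -0.5893) → world pose (0.1340, 0.3980, -0.5321)
step 4: ξ=(vx,vy,ωz)=(0.0125, 0.2875, 0.6786), dt=2.0 → body Δ=(-0.3158, 0.4286, 1.3571) → world pose (0.0793, 0.9275, 0.8250)
step 5: ξ=(vx,vy,ωz)=(0.5750, 0.0500, -0.1429), dt=0.8 → body Δ=(0.4613, 0.0137, -0.1143) → world pose (0.3823, 1.2756, 0.7107)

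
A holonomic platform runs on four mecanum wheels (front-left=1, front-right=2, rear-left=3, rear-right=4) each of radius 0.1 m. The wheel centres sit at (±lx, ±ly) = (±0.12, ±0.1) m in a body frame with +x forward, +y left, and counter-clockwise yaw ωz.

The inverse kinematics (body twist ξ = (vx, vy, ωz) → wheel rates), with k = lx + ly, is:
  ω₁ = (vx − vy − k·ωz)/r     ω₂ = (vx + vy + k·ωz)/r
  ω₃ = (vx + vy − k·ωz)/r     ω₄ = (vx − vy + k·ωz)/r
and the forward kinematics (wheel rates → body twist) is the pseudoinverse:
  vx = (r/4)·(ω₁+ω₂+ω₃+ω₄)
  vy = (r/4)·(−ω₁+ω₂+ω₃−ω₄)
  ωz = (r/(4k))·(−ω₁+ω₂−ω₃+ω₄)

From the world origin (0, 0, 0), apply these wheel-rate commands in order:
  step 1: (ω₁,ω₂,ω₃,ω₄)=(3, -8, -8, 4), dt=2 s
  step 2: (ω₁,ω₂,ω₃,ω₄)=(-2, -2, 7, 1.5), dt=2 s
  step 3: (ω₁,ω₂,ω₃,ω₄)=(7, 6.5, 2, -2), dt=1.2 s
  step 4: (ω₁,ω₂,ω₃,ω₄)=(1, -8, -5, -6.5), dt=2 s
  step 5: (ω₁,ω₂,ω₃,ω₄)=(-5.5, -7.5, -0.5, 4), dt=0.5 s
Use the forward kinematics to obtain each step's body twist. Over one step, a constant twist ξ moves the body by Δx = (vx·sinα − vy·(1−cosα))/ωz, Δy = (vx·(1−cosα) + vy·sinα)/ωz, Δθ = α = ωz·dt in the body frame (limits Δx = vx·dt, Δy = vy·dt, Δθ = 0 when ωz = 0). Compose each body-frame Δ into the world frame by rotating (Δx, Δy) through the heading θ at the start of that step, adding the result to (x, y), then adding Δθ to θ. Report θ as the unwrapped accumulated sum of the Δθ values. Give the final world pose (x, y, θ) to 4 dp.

(0.9102, -0.9284, -3.8807)

step 1: ξ=(vx,vy,ωz)=(-0.2250, -0.5750, 0.1136), dt=2.0 → body Δ=(-0.3160, -1.1910, 0.2273) → world pose (-0.3160, -1.1910, 0.2273)
step 2: ξ=(vx,vy,ωz)=(0.1125, 0.1375, -0.6250), dt=2.0 → body Δ=(0.3214, 0.0855, -1.2500) → world pose (-0.0221, -1.0353, -1.0227)
step 3: ξ=(vx,vy,ωz)=(0.3375, 0.0875, -0.5114), dt=1.2 → body Δ=(0.4113, -0.0219, -0.6136) → world pose (0.1735, -1.3977, -1.6364)
step 4: ξ=(vx,vy,ωz)=(-0.4625, -0.1875, -1.1932), dt=2.0 → body Δ=(-0.5373, 0.5621, -2.3864) → world pose (0.7696, -0.8984, -4.0227)
step 5: ξ=(vx,vy,ωz)=(-0.2375, -0.1625, 0.2841), dt=0.5 → body Δ=(-0.1126, -0.0894, 0.1420) → world pose (0.9102, -0.9284, -3.8807)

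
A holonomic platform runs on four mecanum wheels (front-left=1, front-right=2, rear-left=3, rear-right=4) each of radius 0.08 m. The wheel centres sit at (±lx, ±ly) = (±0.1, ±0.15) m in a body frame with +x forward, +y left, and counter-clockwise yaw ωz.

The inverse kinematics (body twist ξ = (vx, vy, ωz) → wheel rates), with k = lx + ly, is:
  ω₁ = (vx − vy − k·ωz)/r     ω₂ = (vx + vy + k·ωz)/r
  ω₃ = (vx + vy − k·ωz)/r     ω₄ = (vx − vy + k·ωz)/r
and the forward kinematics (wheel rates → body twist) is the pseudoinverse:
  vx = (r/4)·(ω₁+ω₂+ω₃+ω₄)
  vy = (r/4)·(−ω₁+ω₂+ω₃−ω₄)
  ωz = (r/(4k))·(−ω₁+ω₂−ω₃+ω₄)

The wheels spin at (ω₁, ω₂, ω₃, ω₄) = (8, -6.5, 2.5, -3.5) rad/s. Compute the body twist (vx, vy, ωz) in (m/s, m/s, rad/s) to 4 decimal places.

k = lx + ly = 0.1 + 0.15 = 0.2500
ω₁+ω₂+ω₃+ω₄ = 0.5000  →  vx = (0.08/4)·0.5000 = 0.0100
−ω₁+ω₂+ω₃−ω₄ = -8.5000  →  vy = (0.08/4)·-8.5000 = -0.1700
−ω₁+ω₂−ω₃+ω₄ = -20.5000  →  ωz = (0.08/1.0000)·-20.5000 = -1.6400

(0.0100, -0.1700, -1.6400)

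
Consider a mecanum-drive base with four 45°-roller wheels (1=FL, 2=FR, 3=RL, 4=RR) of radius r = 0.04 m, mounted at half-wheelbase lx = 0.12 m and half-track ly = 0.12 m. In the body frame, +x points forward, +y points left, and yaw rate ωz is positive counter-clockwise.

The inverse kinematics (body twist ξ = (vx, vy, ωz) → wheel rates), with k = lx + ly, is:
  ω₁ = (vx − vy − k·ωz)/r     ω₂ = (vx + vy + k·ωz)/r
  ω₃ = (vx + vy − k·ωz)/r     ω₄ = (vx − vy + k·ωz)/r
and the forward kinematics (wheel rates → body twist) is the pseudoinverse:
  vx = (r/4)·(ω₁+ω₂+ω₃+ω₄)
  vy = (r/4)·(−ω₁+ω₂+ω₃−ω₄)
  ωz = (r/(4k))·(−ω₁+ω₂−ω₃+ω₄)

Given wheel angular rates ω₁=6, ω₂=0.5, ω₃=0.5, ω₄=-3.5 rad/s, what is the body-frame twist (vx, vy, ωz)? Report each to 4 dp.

(0.0350, -0.0150, -0.3958)

k = lx + ly = 0.12 + 0.12 = 0.2400
ω₁+ω₂+ω₃+ω₄ = 3.5000  →  vx = (0.04/4)·3.5000 = 0.0350
−ω₁+ω₂+ω₃−ω₄ = -1.5000  →  vy = (0.04/4)·-1.5000 = -0.0150
−ω₁+ω₂−ω₃+ω₄ = -9.5000  →  ωz = (0.04/0.9600)·-9.5000 = -0.3958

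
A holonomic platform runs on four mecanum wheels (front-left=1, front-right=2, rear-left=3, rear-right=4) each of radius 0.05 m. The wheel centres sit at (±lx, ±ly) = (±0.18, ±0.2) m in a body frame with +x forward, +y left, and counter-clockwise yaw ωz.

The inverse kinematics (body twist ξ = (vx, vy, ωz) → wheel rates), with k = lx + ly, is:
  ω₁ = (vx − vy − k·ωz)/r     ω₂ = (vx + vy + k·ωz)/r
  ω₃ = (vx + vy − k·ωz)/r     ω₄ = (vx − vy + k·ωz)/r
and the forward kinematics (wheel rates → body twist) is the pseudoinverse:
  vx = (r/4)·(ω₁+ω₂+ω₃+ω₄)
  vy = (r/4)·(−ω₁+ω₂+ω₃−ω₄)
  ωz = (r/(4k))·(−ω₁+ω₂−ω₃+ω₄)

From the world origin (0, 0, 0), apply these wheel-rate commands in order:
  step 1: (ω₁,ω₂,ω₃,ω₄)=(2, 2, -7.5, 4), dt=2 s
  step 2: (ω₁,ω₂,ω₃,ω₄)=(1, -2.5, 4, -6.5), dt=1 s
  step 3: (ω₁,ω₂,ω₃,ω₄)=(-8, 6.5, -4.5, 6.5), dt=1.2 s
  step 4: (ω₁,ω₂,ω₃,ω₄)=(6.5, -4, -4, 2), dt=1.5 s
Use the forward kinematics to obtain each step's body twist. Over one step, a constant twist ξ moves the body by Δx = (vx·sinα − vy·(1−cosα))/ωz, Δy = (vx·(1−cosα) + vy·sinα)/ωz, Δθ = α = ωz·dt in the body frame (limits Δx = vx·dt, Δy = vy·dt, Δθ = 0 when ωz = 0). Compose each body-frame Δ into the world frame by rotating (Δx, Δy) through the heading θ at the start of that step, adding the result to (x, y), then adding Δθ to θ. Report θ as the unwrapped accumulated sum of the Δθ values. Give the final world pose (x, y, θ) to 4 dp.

step 1: ξ=(vx,vy,ωz)=(0.0063, -0.1437, 0.3783), dt=2.0 → body Δ=(0.1150, -0.2563, 0.7566) → world pose (0.1150, -0.2563, 0.7566)
step 2: ξ=(vx,vy,ωz)=(-0.0500, 0.0875, -0.4605), dt=1.0 → body Δ=(-0.0285, 0.0958, -0.4605) → world pose (0.0286, -0.2062, 0.2961)
step 3: ξ=(vx,vy,ωz)=(0.0062, 0.0438, 0.8388), dt=1.2 → body Δ=(-0.0180, 0.0475, 1.0066) → world pose (-0.0025, -0.1660, 1.3026)
step 4: ξ=(vx,vy,ωz)=(0.0062, -0.2063, -0.1480), dt=1.5 → body Δ=(-0.0249, -0.3079, -0.2220) → world pose (0.2878, -0.2716, 1.0806)

(0.2878, -0.2716, 1.0806)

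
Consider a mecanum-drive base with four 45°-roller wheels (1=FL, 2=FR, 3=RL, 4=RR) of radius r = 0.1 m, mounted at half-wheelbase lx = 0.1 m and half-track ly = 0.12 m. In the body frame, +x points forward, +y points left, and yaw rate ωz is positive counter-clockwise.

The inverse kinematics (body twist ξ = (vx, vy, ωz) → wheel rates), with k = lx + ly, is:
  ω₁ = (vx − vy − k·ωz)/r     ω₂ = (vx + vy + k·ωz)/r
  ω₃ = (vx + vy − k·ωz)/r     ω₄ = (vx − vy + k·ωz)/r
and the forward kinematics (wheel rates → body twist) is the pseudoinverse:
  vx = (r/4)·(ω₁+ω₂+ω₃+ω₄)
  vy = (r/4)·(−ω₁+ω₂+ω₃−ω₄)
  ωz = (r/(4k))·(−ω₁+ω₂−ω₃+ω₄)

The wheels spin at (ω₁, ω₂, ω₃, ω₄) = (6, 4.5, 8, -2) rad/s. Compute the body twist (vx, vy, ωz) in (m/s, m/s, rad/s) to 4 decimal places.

(0.4125, 0.2125, -1.3068)

k = lx + ly = 0.1 + 0.12 = 0.2200
ω₁+ω₂+ω₃+ω₄ = 16.5000  →  vx = (0.1/4)·16.5000 = 0.4125
−ω₁+ω₂+ω₃−ω₄ = 8.5000  →  vy = (0.1/4)·8.5000 = 0.2125
−ω₁+ω₂−ω₃+ω₄ = -11.5000  →  ωz = (0.1/0.8800)·-11.5000 = -1.3068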